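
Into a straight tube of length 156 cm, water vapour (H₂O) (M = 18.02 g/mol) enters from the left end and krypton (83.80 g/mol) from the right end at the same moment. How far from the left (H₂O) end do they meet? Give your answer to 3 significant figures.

The fronts meet when d_H₂O + d_Kr = L with d_H₂O/d_Kr = √(M_Kr/M_H₂O) (Graham's law). Here √(M_Kr/M_H₂O) = √(83.80/18.02) = 2.156.
With d_H₂O + d_Kr = 156 cm, d_Kr = 156/(1 + 2.156) = 49.42 cm.
d_H₂O = 156 − 49.42 = 107 cm.

107 cm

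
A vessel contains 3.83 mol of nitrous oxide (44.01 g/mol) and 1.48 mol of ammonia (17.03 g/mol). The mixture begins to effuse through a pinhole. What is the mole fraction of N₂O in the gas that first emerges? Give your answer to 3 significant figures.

Rate_i ∝ x_i/√M_i (Graham's law weighted by mole fraction), so the effusate composition follows n_i/√M_i.
x_N₂O(eff) = (n_N₂O/√M_N₂O) / (n_N₂O/√M_N₂O + n_NH₃/√M_NH₃)
= (3.83/√44.01) / (3.83/√44.01 + 1.48/√17.03) = 0.5773/(0.5773 + 0.3586) = 0.617.

0.617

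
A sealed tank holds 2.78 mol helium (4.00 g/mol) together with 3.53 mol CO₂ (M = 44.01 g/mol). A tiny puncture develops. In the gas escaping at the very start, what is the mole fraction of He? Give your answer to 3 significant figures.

The effusion rate of species i is ∝ p_i/√M_i ∝ n_i/√M_i.
x_He(eff) = (n_He/√M_He) / (n_He/√M_He + n_CO₂/√M_CO₂)
= (2.78/√4.00) / (2.78/√4.00 + 3.53/√44.01) = 1.390/(1.390 + 0.5321) = 0.723.

0.723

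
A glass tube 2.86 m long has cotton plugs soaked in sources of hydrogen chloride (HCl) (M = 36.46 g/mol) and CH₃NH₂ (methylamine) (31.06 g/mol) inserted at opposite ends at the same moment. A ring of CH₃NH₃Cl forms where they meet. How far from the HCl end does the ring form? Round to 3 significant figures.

In equal time, each gas travels a distance ∝ its rate ∝ 1/√M, so d_HCl/d_CH₃NH₂ = √(M_CH₃NH₂/M_HCl) = √(31.06/36.46) = 0.9230.
With d_HCl + d_CH₃NH₂ = 2.86 m, d_CH₃NH₂ = 2.86/(1 + 0.9230) = 1.487 m.
d_HCl = 2.86 − 1.487 = 1.37 m.

1.37 m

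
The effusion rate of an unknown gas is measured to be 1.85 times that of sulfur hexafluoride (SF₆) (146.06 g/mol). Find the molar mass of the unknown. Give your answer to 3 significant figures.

42.7 g/mol

Graham's law gives rate_X/rate_SF₆ = √(M_SF₆/M_X).
1.85 = √(146.06/M_X)
M_X = 146.06 / 1.85² = 146.06 / 3.423 = 42.7 g/mol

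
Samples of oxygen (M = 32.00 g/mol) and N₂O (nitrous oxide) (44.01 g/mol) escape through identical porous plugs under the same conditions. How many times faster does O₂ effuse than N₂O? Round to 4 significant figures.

Graham's law gives rate_O₂/rate_N₂O = √(M_N₂O/M_O₂) = √(44.01/32.00) = √1.375 = 1.173.

1.173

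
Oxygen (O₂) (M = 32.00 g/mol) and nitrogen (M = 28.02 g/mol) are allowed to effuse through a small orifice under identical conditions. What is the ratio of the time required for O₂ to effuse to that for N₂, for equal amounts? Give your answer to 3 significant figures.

Since effusion rate ∝ 1/√M, t_O₂/t_N₂ = √(M_O₂/M_N₂) = √(32.00/28.02) = √1.142 = 1.07.

1.07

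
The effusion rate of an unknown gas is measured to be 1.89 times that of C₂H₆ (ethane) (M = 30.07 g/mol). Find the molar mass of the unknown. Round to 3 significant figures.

8.42 g/mol

Since effusion rate ∝ 1/√M, rate_X/rate_C₂H₆ = √(M_C₂H₆/M_X).
1.89 = √(30.07/M_X)
M_X = 30.07 / 1.89² = 30.07 / 3.572 = 8.42 g/mol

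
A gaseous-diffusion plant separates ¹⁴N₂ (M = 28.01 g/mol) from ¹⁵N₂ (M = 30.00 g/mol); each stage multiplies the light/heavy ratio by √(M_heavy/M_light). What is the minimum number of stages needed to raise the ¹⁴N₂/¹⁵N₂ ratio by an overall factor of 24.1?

93

Single-stage factor α = √(30.00/28.01), so ln α = ½ ln(1.07105) = 0.03432.
Need α^N ≥ 24.1 ⇒ N ≥ ln(24.1) / ln α = 3.182 / 0.03432 = 92.73.
Minimum whole number of stages: N = 93.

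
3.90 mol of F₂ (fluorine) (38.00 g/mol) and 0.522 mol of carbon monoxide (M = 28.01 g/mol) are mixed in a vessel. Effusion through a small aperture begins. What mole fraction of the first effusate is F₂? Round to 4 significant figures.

Effusion rate of each component ∝ n_i/√M_i (partial pressure × 1/√M).
So x_F₂ in the escaping gas = (n_F₂/√M_F₂) / Σ(n_i/√M_i)
= (3.90/√38.00) / (3.90/√38.00 + 0.522/√28.01) = 0.6327/(0.6327 + 0.09863) = 0.8651.

0.8651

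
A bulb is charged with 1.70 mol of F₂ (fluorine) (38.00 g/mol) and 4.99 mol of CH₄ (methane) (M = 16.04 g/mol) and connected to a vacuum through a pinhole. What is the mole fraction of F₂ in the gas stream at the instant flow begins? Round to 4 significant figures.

Each component's effusion rate ∝ (its partial pressure)·(1/√M) ∝ n_i/√M_i.
x_F₂(eff) = (n_F₂/√M_F₂) / (n_F₂/√M_F₂ + n_CH₄/√M_CH₄)
= (1.70/√38.00) / (1.70/√38.00 + 4.99/√16.04) = 0.2758/(0.2758 + 1.246) = 0.1812.

0.1812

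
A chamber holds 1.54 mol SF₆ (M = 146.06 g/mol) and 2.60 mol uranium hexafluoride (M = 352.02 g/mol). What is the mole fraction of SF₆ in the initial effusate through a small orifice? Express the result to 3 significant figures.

0.479

The effusion rate of species i is ∝ p_i/√M_i ∝ n_i/√M_i.
x_SF₆(eff) = (n_SF₆/√M_SF₆) / (n_SF₆/√M_SF₆ + n_UF₆/√M_UF₆)
= (1.54/√146.06) / (1.54/√146.06 + 2.60/√352.02) = 0.1274/(0.1274 + 0.1386) = 0.479.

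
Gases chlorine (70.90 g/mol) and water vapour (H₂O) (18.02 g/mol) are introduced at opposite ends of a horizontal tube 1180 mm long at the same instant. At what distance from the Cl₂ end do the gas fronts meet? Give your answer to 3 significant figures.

396 mm

Distances travelled in equal time are proportional to diffusion rates, so d_Cl₂/d_H₂O = √(M_H₂O/M_Cl₂) = √(18.02/70.90) = 0.5041.
With d_Cl₂ + d_H₂O = 1180 mm, d_H₂O = 1180/(1 + 0.5041) = 784.5 mm.
d_Cl₂ = 1180 − 784.5 = 396 mm.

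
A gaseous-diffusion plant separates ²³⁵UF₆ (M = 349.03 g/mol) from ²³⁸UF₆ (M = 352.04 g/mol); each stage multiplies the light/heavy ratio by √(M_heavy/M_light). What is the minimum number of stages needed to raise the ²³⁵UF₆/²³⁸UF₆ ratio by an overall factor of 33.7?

820

Single-stage factor α = √(352.04/349.03), so ln α = ½ ln(1.00862) = 0.004293.
Need α^N ≥ 33.7 ⇒ N ≥ ln(33.7) / ln α = 3.517 / 0.004293 = 819.27.
So at least 820 stages are needed.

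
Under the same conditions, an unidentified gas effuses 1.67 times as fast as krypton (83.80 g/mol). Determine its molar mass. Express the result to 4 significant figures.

30.05 g/mol

Using Graham's law: rate_X/rate_Kr = √(M_Kr/M_X).
1.67 = √(83.80/M_X)
M_X = 83.80 / 1.67² = 83.80 / 2.789 = 30.05 g/mol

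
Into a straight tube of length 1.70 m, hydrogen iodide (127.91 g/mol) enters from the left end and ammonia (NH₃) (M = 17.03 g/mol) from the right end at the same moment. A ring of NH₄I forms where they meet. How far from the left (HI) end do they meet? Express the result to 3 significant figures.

Distances travelled in equal time are proportional to diffusion rates, so d_HI/d_NH₃ = √(M_NH₃/M_HI) = √(17.03/127.91) = 0.3649.
With d_HI + d_NH₃ = 1.70 m, d_NH₃ = 1.70/(1 + 0.3649) = 1.246 m.
d_HI = 1.70 − 1.246 = 0.454 m.

0.454 m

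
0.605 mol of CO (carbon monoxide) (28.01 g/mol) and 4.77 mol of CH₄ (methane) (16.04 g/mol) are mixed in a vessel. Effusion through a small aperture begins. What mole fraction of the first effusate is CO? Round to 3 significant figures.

The effusion rate of species i is ∝ p_i/√M_i ∝ n_i/√M_i.
So x_CO in the escaping gas = (n_CO/√M_CO) / Σ(n_i/√M_i)
= (0.605/√28.01) / (0.605/√28.01 + 4.77/√16.04) = 0.1143/(0.1143 + 1.191) = 0.0876.

0.0876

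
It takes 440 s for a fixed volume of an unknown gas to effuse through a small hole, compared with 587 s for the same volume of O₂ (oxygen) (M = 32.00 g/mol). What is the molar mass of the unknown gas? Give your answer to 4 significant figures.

17.98 g/mol

By Graham's law, t_X/t_O₂ = √(M_X/M_O₂).
440/587 = 0.7496 = √(M_X/32.00)
M_X = 32.00 × 0.7496² = 32.00 × 0.5619 = 17.98 g/mol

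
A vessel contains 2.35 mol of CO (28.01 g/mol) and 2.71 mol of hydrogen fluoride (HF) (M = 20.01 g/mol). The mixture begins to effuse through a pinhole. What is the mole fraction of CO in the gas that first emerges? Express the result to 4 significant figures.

0.4229

Effusion rate of each component ∝ n_i/√M_i (partial pressure × 1/√M).
So x_CO in the escaping gas = (n_CO/√M_CO) / Σ(n_i/√M_i)
= (2.35/√28.01) / (2.35/√28.01 + 2.71/√20.01) = 0.4440/(0.4440 + 0.6058) = 0.4229.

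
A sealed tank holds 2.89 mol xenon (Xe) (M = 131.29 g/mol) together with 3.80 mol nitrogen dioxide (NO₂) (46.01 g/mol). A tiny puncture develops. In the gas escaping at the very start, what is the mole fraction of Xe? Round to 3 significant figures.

0.310

The effusion rate of species i is ∝ p_i/√M_i ∝ n_i/√M_i.
So x_Xe in the escaping gas = (n_Xe/√M_Xe) / Σ(n_i/√M_i)
= (2.89/√131.29) / (2.89/√131.29 + 3.80/√46.01) = 0.2522/(0.2522 + 0.5602) = 0.310.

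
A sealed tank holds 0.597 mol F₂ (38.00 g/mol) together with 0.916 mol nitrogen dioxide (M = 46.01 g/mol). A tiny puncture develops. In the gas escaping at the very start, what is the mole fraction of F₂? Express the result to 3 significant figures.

Effusion rate of each component ∝ n_i/√M_i (partial pressure × 1/√M).
x_F₂(eff) = (n_F₂/√M_F₂) / (n_F₂/√M_F₂ + n_NO₂/√M_NO₂)
= (0.597/√38.00) / (0.597/√38.00 + 0.916/√46.01) = 0.09685/(0.09685 + 0.1350) = 0.418.

0.418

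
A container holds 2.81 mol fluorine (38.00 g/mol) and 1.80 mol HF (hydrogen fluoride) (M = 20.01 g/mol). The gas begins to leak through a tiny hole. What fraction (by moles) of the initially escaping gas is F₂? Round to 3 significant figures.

0.531

The effusion rate of species i is ∝ p_i/√M_i ∝ n_i/√M_i.
So x_F₂ in the escaping gas = (n_F₂/√M_F₂) / Σ(n_i/√M_i)
= (2.81/√38.00) / (2.81/√38.00 + 1.80/√20.01) = 0.4558/(0.4558 + 0.4024) = 0.531.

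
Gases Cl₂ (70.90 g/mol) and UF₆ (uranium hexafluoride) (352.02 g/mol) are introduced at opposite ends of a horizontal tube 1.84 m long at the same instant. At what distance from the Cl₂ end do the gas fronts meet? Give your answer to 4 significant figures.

Graham's law gives d_Cl₂/d_UF₆ = rate_Cl₂/rate_UF₆ = √(M_UF₆/M_Cl₂) = √(352.02/70.90) = 2.228.
With d_Cl₂ + d_UF₆ = 1.84 m, d_UF₆ = 1.84/(1 + 2.228) = 0.5700 m.
d_Cl₂ = 1.84 − 0.5700 = 1.270 m.

1.270 m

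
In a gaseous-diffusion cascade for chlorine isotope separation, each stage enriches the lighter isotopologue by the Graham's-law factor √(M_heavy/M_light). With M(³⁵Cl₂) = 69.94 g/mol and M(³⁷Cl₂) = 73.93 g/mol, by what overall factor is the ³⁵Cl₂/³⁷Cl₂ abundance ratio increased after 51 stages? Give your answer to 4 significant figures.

4.116

After 51 stages the ratio has grown by (√(73.93/69.94))^51 = (73.93/69.94)^(51/2).
= 1.05705^(51/2) = 4.116.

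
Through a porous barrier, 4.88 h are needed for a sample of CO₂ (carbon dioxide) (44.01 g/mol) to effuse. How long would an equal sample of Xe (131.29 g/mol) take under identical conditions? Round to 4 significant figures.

8.429 h

Since effusion rate ∝ 1/√M, t_Xe/t_CO₂ = √(M_Xe/M_CO₂) = √(131.29/44.01) = √2.983 = 1.727.
So the time for Xe is 4.88 × 1.727 = 8.429 h.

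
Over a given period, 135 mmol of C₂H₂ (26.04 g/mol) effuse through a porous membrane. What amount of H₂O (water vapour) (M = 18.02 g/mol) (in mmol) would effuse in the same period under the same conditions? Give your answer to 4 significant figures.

162.3 mmol

Using Graham's law: rate_H₂O/rate_C₂H₂ = √(M_C₂H₂/M_H₂O) = √(26.04/18.02) = √1.445 = 1.202.
So the amount for H₂O is 135 × 1.202 = 162.3 mmol.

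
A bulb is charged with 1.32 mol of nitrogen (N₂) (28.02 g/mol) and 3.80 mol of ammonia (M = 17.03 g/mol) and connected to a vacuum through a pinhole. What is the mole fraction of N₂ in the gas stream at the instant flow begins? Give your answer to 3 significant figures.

Effusion rate of each component ∝ n_i/√M_i (partial pressure × 1/√M).
Mole fraction of N₂ in the effusate = (n_N₂/√M_N₂) / (n_N₂/√M_N₂ + n_NH₃/√M_NH₃)
= (1.32/√28.02) / (1.32/√28.02 + 3.80/√17.03) = 0.2494/(0.2494 + 0.9208) = 0.213.

0.213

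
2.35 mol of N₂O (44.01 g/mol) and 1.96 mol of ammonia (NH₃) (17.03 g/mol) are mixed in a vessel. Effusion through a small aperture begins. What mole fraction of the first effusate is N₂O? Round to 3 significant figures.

Rate_i ∝ x_i/√M_i (Graham's law weighted by mole fraction), so the effusate composition follows n_i/√M_i.
x_N₂O(eff) = (n_N₂O/√M_N₂O) / (n_N₂O/√M_N₂O + n_NH₃/√M_NH₃)
= (2.35/√44.01) / (2.35/√44.01 + 1.96/√17.03) = 0.3542/(0.3542 + 0.4750) = 0.427.

0.427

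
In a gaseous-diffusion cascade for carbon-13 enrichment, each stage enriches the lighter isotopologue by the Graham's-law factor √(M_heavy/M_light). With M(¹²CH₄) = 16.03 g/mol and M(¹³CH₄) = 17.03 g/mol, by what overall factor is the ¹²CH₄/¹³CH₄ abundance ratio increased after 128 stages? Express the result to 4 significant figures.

48.08

The single-stage factor is √(M_heavy/M_light), so 128 stages give [√(17.03/16.03)]^128 = (17.03/16.03)^(128/2).
= 1.06238^64 = 48.08.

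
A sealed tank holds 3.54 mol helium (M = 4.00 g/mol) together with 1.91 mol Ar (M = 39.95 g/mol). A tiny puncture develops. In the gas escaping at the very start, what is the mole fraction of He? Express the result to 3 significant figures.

0.854

Each component's effusion rate ∝ (its partial pressure)·(1/√M) ∝ n_i/√M_i.
So x_He in the escaping gas = (n_He/√M_He) / Σ(n_i/√M_i)
= (3.54/√4.00) / (3.54/√4.00 + 1.91/√39.95) = 1.770/(1.770 + 0.3022) = 0.854.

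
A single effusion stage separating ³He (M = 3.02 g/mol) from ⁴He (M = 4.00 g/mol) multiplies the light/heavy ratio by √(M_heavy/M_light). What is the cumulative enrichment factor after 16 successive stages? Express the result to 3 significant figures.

9.47

The single-stage factor is √(M_heavy/M_light), so 16 stages give [√(4.00/3.02)]^16 = (4.00/3.02)^(16/2).
= 1.32450^8 = 9.47.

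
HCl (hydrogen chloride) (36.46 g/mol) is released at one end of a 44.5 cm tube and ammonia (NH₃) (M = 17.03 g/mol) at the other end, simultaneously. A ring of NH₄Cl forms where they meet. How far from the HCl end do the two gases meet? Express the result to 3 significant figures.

18.1 cm

Distances travelled in equal time are proportional to diffusion rates, so d_HCl/d_NH₃ = √(M_NH₃/M_HCl) = √(17.03/36.46) = 0.6834.
With d_HCl + d_NH₃ = 44.5 cm, d_NH₃ = 44.5/(1 + 0.6834) = 26.43 cm.
d_HCl = 44.5 − 26.43 = 18.1 cm.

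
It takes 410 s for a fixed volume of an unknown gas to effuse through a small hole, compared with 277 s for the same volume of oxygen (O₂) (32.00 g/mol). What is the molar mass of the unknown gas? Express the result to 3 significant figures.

70.1 g/mol

Using Graham's law: t_X/t_O₂ = √(M_X/M_O₂).
410/277 = 1.480 = √(M_X/32.00)
M_X = 32.00 × 1.480² = 32.00 × 2.191 = 70.1 g/mol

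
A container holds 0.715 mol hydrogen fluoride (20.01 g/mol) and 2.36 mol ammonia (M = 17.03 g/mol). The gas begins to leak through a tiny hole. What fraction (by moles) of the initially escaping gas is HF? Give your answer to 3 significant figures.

Rate_i ∝ x_i/√M_i (Graham's law weighted by mole fraction), so the effusate composition follows n_i/√M_i.
Mole fraction of HF in the effusate = (n_HF/√M_HF) / (n_HF/√M_HF + n_NH₃/√M_NH₃)
= (0.715/√20.01) / (0.715/√20.01 + 2.36/√17.03) = 0.1598/(0.1598 + 0.5719) = 0.218.

0.218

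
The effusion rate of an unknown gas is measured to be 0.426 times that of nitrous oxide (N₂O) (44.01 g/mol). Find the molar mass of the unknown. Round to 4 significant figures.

242.5 g/mol

Graham's law gives rate_X/rate_N₂O = √(M_N₂O/M_X).
0.426 = √(44.01/M_X)
M_X = 44.01 / 0.426² = 44.01 / 0.1815 = 242.5 g/mol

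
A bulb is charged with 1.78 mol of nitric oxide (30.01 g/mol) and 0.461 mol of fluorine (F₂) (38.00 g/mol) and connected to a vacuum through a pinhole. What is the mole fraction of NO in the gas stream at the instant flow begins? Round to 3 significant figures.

Each component's effusion rate ∝ (its partial pressure)·(1/√M) ∝ n_i/√M_i.
x_NO(eff) = (n_NO/√M_NO) / (n_NO/√M_NO + n_F₂/√M_F₂)
= (1.78/√30.01) / (1.78/√30.01 + 0.461/√38.00) = 0.3249/(0.3249 + 0.07478) = 0.813.

0.813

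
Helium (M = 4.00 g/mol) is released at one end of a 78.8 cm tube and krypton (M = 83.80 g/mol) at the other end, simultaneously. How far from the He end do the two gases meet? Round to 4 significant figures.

Graham's law gives d_He/d_Kr = rate_He/rate_Kr = √(M_Kr/M_He) = √(83.80/4.00) = 4.577.
With d_He + d_Kr = 78.8 cm, d_Kr = 78.8/(1 + 4.577) = 14.13 cm.
d_He = 78.8 − 14.13 = 64.67 cm.

64.67 cm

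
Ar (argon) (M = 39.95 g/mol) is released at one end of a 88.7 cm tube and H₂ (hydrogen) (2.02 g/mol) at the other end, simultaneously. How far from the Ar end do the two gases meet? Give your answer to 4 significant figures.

16.28 cm

Graham's law gives d_Ar/d_H₂ = rate_Ar/rate_H₂ = √(M_H₂/M_Ar) = √(2.02/39.95) = 0.2249.
With d_Ar + d_H₂ = 88.7 cm, d_H₂ = 88.7/(1 + 0.2249) = 72.42 cm.
d_Ar = 88.7 − 72.42 = 16.28 cm.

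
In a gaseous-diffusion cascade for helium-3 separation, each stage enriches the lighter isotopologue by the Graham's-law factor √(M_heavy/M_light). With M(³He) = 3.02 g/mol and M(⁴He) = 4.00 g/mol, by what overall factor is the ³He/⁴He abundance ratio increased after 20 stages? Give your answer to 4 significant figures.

Overall factor = α^20 with α = √(4.00/3.02), i.e. (4.00/3.02)^(20/2).
= 1.32450^10 = 16.62.

16.62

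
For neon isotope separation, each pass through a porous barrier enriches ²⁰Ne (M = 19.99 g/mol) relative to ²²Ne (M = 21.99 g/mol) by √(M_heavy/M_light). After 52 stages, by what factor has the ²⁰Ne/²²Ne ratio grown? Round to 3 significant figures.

The single-stage factor is √(M_heavy/M_light), so 52 stages give [√(21.99/19.99)]^52 = (21.99/19.99)^(52/2).
= 1.10005^26 = 11.9.

11.9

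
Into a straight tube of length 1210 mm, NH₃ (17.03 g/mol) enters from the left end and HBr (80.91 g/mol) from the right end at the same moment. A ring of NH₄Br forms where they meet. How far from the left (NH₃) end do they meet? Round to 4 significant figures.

The fronts meet when d_NH₃ + d_HBr = L with d_NH₃/d_HBr = √(M_HBr/M_NH₃) (Graham's law). Here √(M_HBr/M_NH₃) = √(80.91/17.03) = 2.180.
With d_NH₃ + d_HBr = 1210 mm, d_HBr = 1210/(1 + 2.180) = 380.5 mm.
d_NH₃ = 1210 − 380.5 = 829.5 mm.

829.5 mm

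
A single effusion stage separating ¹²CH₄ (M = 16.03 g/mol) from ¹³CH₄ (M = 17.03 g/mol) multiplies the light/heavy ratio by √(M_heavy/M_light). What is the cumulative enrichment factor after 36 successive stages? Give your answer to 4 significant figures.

The single-stage factor is √(M_heavy/M_light), so 36 stages give [√(17.03/16.03)]^36 = (17.03/16.03)^(36/2).
= 1.06238^18 = 2.972.

2.972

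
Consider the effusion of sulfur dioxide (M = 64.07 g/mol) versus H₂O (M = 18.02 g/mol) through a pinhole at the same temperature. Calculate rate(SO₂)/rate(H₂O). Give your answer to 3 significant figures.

0.530

Using Graham's law: rate_SO₂/rate_H₂O = √(M_H₂O/M_SO₂) = √(18.02/64.07) = √0.2813 = 0.530.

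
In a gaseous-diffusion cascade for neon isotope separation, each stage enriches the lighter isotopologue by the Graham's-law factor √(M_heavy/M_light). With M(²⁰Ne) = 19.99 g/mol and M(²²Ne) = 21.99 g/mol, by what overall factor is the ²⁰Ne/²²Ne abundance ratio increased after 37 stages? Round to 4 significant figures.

Overall factor = α^37 with α = √(21.99/19.99), i.e. (21.99/19.99)^(37/2).
= 1.10005^(37/2) = 5.836.

5.836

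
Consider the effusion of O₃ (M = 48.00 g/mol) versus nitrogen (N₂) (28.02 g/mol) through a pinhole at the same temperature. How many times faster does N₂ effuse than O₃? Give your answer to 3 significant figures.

From Graham's law, rate_N₂/rate_O₃ = √(M_O₃/M_N₂) = √(48.00/28.02) = √1.713 = 1.31.

1.31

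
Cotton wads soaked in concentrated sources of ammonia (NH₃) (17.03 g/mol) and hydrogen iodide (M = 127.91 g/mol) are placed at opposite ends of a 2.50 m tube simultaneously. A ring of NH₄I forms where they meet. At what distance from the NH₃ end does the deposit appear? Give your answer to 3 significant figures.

1.83 m

Distances travelled in equal time are proportional to diffusion rates, so d_NH₃/d_HI = √(M_HI/M_NH₃) = √(127.91/17.03) = 2.741.
With d_NH₃ + d_HI = 2.50 m, d_HI = 2.50/(1 + 2.741) = 0.6683 m.
d_NH₃ = 2.50 − 0.6683 = 1.83 m.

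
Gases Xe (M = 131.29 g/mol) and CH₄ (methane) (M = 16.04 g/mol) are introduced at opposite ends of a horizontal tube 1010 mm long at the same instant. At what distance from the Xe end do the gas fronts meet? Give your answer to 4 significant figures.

261.6 mm

Graham's law gives d_Xe/d_CH₄ = rate_Xe/rate_CH₄ = √(M_CH₄/M_Xe) = √(16.04/131.29) = 0.3495.
With d_Xe + d_CH₄ = 1010 mm, d_CH₄ = 1010/(1 + 0.3495) = 748.4 mm.
d_Xe = 1010 − 748.4 = 261.6 mm.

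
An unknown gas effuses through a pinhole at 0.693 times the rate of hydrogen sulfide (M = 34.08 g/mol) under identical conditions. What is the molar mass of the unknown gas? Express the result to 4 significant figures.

Since effusion rate ∝ 1/√M, rate_X/rate_H₂S = √(M_H₂S/M_X).
0.693 = √(34.08/M_X)
M_X = 34.08 / 0.693² = 34.08 / 0.4802 = 70.96 g/mol

70.96 g/mol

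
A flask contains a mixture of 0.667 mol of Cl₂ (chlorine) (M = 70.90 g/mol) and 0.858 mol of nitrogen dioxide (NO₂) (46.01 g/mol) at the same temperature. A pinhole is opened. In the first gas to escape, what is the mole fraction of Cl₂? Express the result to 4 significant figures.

Effusion rate of each component ∝ n_i/√M_i (partial pressure × 1/√M).
Mole fraction of Cl₂ in the effusate = (n_Cl₂/√M_Cl₂) / (n_Cl₂/√M_Cl₂ + n_NO₂/√M_NO₂)
= (0.667/√70.90) / (0.667/√70.90 + 0.858/√46.01) = 0.07921/(0.07921 + 0.1265) = 0.3851.

0.3851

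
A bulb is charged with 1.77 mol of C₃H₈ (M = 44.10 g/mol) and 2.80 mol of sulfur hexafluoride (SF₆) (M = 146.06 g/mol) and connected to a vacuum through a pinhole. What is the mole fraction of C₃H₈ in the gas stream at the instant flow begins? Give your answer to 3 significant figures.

0.535

Rate_i ∝ x_i/√M_i (Graham's law weighted by mole fraction), so the effusate composition follows n_i/√M_i.
x_C₃H₈(eff) = (n_C₃H₈/√M_C₃H₈) / (n_C₃H₈/√M_C₃H₈ + n_SF₆/√M_SF₆)
= (1.77/√44.10) / (1.77/√44.10 + 2.80/√146.06) = 0.2665/(0.2665 + 0.2317) = 0.535.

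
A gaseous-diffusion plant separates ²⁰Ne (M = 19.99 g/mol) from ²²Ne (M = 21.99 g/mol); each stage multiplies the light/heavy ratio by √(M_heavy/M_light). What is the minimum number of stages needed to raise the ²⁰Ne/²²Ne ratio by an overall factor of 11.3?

Per stage α = (21.99/19.99)^(1/2) = 1.10005^0.5, giving ln α = 0.04768.
Need α^N ≥ 11.3 ⇒ N ≥ ln(11.3) / ln α = 2.425 / 0.04768 = 50.86.
Minimum whole number of stages: N = 51.

51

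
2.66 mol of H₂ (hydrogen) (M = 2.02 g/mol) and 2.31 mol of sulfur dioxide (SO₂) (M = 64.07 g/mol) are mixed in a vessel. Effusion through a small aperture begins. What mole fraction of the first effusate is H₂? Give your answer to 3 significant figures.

0.866

Each component's effusion rate ∝ (its partial pressure)·(1/√M) ∝ n_i/√M_i.
So x_H₂ in the escaping gas = (n_H₂/√M_H₂) / Σ(n_i/√M_i)
= (2.66/√2.02) / (2.66/√2.02 + 2.31/√64.07) = 1.872/(1.872 + 0.2886) = 0.866.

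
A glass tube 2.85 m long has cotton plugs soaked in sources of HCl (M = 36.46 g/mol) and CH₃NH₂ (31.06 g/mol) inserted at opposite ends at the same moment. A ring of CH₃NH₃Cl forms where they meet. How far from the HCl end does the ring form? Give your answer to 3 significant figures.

1.37 m

Graham's law gives d_HCl/d_CH₃NH₂ = rate_HCl/rate_CH₃NH₂ = √(M_CH₃NH₂/M_HCl) = √(31.06/36.46) = 0.9230.
With d_HCl + d_CH₃NH₂ = 2.85 m, d_CH₃NH₂ = 2.85/(1 + 0.9230) = 1.482 m.
d_HCl = 2.85 − 1.482 = 1.37 m.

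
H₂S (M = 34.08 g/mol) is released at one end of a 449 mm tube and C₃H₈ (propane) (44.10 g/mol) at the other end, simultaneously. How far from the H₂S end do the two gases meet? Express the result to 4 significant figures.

238.9 mm

In equal time, each gas travels a distance ∝ its rate ∝ 1/√M, so d_H₂S/d_C₃H₈ = √(M_C₃H₈/M_H₂S) = √(44.10/34.08) = 1.138.
With d_H₂S + d_C₃H₈ = 449 mm, d_C₃H₈ = 449/(1 + 1.138) = 210.1 mm.
d_H₂S = 449 − 210.1 = 238.9 mm.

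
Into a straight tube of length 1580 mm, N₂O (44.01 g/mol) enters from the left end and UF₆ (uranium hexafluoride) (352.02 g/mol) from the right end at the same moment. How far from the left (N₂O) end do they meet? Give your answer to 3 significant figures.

1170 mm

The fronts meet when d_N₂O + d_UF₆ = L with d_N₂O/d_UF₆ = √(M_UF₆/M_N₂O) (Graham's law). Here √(M_UF₆/M_N₂O) = √(352.02/44.01) = 2.828.
With d_N₂O + d_UF₆ = 1580 mm, d_UF₆ = 1580/(1 + 2.828) = 412.7 mm.
d_N₂O = 1580 − 412.7 = 1170 mm.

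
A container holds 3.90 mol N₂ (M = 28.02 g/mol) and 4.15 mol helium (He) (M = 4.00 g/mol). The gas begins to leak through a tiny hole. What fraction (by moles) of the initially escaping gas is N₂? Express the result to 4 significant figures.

0.2620

Rate_i ∝ x_i/√M_i (Graham's law weighted by mole fraction), so the effusate composition follows n_i/√M_i.
So x_N₂ in the escaping gas = (n_N₂/√M_N₂) / Σ(n_i/√M_i)
= (3.90/√28.02) / (3.90/√28.02 + 4.15/√4.00) = 0.7368/(0.7368 + 2.075) = 0.2620.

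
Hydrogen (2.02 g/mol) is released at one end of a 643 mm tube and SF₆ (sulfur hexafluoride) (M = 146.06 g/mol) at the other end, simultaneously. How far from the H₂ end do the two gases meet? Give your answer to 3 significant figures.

575 mm

Distances travelled in equal time are proportional to diffusion rates, so d_H₂/d_SF₆ = √(M_SF₆/M_H₂) = √(146.06/2.02) = 8.503.
With d_H₂ + d_SF₆ = 643 mm, d_SF₆ = 643/(1 + 8.503) = 67.66 mm.
d_H₂ = 643 − 67.66 = 575 mm.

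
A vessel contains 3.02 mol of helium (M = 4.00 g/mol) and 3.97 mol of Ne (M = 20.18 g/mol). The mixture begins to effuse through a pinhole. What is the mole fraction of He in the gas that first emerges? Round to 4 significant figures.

Each component's effusion rate ∝ (its partial pressure)·(1/√M) ∝ n_i/√M_i.
x_He(eff) = (n_He/√M_He) / (n_He/√M_He + n_Ne/√M_Ne)
= (3.02/√4.00) / (3.02/√4.00 + 3.97/√20.18) = 1.510/(1.510 + 0.8838) = 0.6308.

0.6308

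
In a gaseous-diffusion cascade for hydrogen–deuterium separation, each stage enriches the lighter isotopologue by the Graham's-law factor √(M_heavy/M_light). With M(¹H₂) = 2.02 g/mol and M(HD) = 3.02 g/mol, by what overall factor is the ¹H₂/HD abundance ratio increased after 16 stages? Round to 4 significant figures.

Each stage multiplies the ratio by α = √(3.02/2.02), so after 16 stages the overall factor is α^16 = (3.02/2.02)^(16/2).
= 1.49505^8 = 24.96.

24.96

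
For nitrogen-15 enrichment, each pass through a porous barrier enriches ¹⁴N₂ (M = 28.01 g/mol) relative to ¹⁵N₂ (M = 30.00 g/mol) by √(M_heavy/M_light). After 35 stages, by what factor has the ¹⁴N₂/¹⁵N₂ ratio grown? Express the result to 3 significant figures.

The single-stage factor is √(M_heavy/M_light), so 35 stages give [√(30.00/28.01)]^35 = (30.00/28.01)^(35/2).
= 1.07105^(35/2) = 3.32.

3.32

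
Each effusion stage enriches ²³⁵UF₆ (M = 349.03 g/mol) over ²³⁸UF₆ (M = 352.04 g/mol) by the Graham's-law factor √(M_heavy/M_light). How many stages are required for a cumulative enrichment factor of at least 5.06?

378

Per stage α = (352.04/349.03)^(1/2) = 1.00862^0.5, giving ln α = 0.004293.
Need α^N ≥ 5.06 ⇒ N ≥ ln(5.06) / ln α = 1.621 / 0.004293 = 377.64.
Rounding up, N = 378 stages.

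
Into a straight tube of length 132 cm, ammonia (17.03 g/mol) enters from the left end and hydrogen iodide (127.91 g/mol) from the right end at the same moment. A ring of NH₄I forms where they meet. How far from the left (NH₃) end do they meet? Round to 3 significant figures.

96.7 cm

Graham's law gives d_NH₃/d_HI = rate_NH₃/rate_HI = √(M_HI/M_NH₃) = √(127.91/17.03) = 2.741.
With d_NH₃ + d_HI = 132 cm, d_HI = 132/(1 + 2.741) = 35.29 cm.
d_NH₃ = 132 − 35.29 = 96.7 cm.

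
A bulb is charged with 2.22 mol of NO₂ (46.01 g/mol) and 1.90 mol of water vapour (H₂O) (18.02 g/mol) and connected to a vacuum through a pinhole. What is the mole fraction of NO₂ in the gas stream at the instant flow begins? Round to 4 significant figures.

The effusion rate of species i is ∝ p_i/√M_i ∝ n_i/√M_i.
Mole fraction of NO₂ in the effusate = (n_NO₂/√M_NO₂) / (n_NO₂/√M_NO₂ + n_H₂O/√M_H₂O)
= (2.22/√46.01) / (2.22/√46.01 + 1.90/√18.02) = 0.3273/(0.3273 + 0.4476) = 0.4224.

0.4224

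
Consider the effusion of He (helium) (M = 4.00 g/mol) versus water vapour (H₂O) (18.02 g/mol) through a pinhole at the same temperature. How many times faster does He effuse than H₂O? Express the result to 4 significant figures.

Using Graham's law: rate_He/rate_H₂O = √(M_H₂O/M_He) = √(18.02/4.00) = √4.505 = 2.122.

2.122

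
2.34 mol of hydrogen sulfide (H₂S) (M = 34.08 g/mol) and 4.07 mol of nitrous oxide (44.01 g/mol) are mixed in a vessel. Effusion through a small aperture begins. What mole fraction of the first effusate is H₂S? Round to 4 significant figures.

Effusion rate of each component ∝ n_i/√M_i (partial pressure × 1/√M).
x_H₂S(eff) = (n_H₂S/√M_H₂S) / (n_H₂S/√M_H₂S + n_N₂O/√M_N₂O)
= (2.34/√34.08) / (2.34/√34.08 + 4.07/√44.01) = 0.4008/(0.4008 + 0.6135) = 0.3952.

0.3952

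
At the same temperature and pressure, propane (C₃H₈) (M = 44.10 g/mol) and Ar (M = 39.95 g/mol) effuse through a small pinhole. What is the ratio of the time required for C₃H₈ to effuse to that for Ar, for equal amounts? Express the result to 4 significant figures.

Since effusion rate ∝ 1/√M, t_C₃H₈/t_Ar = √(M_C₃H₈/M_Ar) = √(44.10/39.95) = √1.104 = 1.051.

1.051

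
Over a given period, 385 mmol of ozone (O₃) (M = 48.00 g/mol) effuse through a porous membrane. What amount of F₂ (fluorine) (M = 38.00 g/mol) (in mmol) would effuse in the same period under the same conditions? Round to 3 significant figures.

433 mmol

By Graham's law, rate_F₂/rate_O₃ = √(M_O₃/M_F₂) = √(48.00/38.00) = √1.263 = 1.124.
So the amount for F₂ is 385 × 1.124 = 433 mmol.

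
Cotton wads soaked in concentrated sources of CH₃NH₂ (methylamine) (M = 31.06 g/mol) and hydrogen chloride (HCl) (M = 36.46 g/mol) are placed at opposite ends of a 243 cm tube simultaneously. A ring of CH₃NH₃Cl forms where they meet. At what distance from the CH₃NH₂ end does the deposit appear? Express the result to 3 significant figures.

Distances travelled in equal time are proportional to diffusion rates, so d_CH₃NH₂/d_HCl = √(M_HCl/M_CH₃NH₂) = √(36.46/31.06) = 1.083.
With d_CH₃NH₂ + d_HCl = 243 cm, d_HCl = 243/(1 + 1.083) = 116.6 cm.
d_CH₃NH₂ = 243 − 116.6 = 126 cm.

126 cm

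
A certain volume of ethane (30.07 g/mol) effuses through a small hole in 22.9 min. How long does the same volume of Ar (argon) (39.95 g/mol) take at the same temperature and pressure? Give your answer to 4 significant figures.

Since effusion rate ∝ 1/√M, t_Ar/t_C₂H₆ = √(M_Ar/M_C₂H₆) = √(39.95/30.07) = √1.329 = 1.153.
So the time for Ar is 22.9 × 1.153 = 26.40 min.

26.40 min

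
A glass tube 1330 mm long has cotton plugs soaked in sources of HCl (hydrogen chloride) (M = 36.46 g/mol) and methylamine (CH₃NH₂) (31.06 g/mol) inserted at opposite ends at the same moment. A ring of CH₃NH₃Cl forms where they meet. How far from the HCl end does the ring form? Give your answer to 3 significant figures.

638 mm

Graham's law gives d_HCl/d_CH₃NH₂ = rate_HCl/rate_CH₃NH₂ = √(M_CH₃NH₂/M_HCl) = √(31.06/36.46) = 0.9230.
With d_HCl + d_CH₃NH₂ = 1330 mm, d_CH₃NH₂ = 1330/(1 + 0.9230) = 691.6 mm.
d_HCl = 1330 − 691.6 = 638 mm.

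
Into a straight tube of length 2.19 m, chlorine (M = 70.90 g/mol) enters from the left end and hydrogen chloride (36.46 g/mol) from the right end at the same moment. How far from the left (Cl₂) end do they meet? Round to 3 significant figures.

Graham's law gives d_Cl₂/d_HCl = rate_Cl₂/rate_HCl = √(M_HCl/M_Cl₂) = √(36.46/70.90) = 0.7171.
With d_Cl₂ + d_HCl = 2.19 m, d_HCl = 2.19/(1 + 0.7171) = 1.275 m.
d_Cl₂ = 2.19 − 1.275 = 0.915 m.

0.915 m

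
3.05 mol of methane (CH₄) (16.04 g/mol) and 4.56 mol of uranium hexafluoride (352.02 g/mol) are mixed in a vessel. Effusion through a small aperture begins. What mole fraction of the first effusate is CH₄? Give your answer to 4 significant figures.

Each component's effusion rate ∝ (its partial pressure)·(1/√M) ∝ n_i/√M_i.
Mole fraction of CH₄ in the effusate = (n_CH₄/√M_CH₄) / (n_CH₄/√M_CH₄ + n_UF₆/√M_UF₆)
= (3.05/√16.04) / (3.05/√16.04 + 4.56/√352.02) = 0.7615/(0.7615 + 0.2430) = 0.7581.

0.7581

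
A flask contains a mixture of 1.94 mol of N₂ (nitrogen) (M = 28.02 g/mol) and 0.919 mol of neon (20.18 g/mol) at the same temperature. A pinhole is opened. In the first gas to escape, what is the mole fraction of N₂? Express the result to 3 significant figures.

0.642

Effusion rate of each component ∝ n_i/√M_i (partial pressure × 1/√M).
x_N₂(eff) = (n_N₂/√M_N₂) / (n_N₂/√M_N₂ + n_Ne/√M_Ne)
= (1.94/√28.02) / (1.94/√28.02 + 0.919/√20.18) = 0.3665/(0.3665 + 0.2046) = 0.642.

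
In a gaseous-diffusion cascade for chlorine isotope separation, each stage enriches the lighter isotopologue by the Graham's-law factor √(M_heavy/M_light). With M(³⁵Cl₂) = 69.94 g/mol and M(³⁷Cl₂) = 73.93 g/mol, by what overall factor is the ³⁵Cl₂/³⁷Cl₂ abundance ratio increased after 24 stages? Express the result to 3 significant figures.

1.95

Each stage multiplies the ratio by α = √(73.93/69.94), so after 24 stages the overall factor is α^24 = (73.93/69.94)^(24/2).
= 1.05705^12 = 1.95.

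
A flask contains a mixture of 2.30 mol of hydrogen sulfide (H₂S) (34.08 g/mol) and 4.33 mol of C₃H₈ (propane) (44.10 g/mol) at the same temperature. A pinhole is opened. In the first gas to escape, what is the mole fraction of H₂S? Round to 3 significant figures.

0.377

The effusion rate of species i is ∝ p_i/√M_i ∝ n_i/√M_i.
So x_H₂S in the escaping gas = (n_H₂S/√M_H₂S) / Σ(n_i/√M_i)
= (2.30/√34.08) / (2.30/√34.08 + 4.33/√44.10) = 0.3940/(0.3940 + 0.6520) = 0.377.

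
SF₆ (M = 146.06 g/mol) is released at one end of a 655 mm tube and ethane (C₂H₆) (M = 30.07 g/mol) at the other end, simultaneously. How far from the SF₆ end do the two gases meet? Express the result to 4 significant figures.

In equal time, each gas travels a distance ∝ its rate ∝ 1/√M, so d_SF₆/d_C₂H₆ = √(M_C₂H₆/M_SF₆) = √(30.07/146.06) = 0.4537.
With d_SF₆ + d_C₂H₆ = 655 mm, d_C₂H₆ = 655/(1 + 0.4537) = 450.6 mm.
d_SF₆ = 655 − 450.6 = 204.4 mm.

204.4 mm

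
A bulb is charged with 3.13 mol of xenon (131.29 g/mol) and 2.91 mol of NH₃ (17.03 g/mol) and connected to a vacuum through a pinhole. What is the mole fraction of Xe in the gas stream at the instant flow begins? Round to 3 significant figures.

Each component's effusion rate ∝ (its partial pressure)·(1/√M) ∝ n_i/√M_i.
So x_Xe in the escaping gas = (n_Xe/√M_Xe) / Σ(n_i/√M_i)
= (3.13/√131.29) / (3.13/√131.29 + 2.91/√17.03) = 0.2732/(0.2732 + 0.7052) = 0.279.

0.279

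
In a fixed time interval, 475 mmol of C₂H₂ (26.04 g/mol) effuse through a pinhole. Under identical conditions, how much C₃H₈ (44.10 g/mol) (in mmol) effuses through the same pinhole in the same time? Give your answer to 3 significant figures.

By Graham's law, rate_C₃H₈/rate_C₂H₂ = √(M_C₂H₂/M_C₃H₈) = √(26.04/44.10) = √0.5905 = 0.7684.
So the amount for C₃H₈ is 475 × 0.7684 = 365 mmol.

365 mmol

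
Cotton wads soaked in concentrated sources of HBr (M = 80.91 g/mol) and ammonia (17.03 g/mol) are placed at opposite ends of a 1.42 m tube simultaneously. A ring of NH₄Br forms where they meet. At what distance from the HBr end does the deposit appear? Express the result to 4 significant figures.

0.4466 m

Distances travelled in equal time are proportional to diffusion rates, so d_HBr/d_NH₃ = √(M_NH₃/M_HBr) = √(17.03/80.91) = 0.4588.
With d_HBr + d_NH₃ = 1.42 m, d_NH₃ = 1.42/(1 + 0.4588) = 0.9734 m.
d_HBr = 1.42 − 0.9734 = 0.4466 m.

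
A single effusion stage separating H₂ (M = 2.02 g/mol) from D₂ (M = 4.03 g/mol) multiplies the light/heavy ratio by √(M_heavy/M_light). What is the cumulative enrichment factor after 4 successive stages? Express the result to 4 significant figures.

3.980

After 4 stages the ratio has grown by (√(4.03/2.02))^4 = (4.03/2.02)^(4/2).
= 1.99505^2 = 3.980.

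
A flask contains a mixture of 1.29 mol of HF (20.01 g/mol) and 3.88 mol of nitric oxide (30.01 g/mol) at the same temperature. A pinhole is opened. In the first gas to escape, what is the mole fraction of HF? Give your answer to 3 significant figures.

0.289

Each component's effusion rate ∝ (its partial pressure)·(1/√M) ∝ n_i/√M_i.
Mole fraction of HF in the effusate = (n_HF/√M_HF) / (n_HF/√M_HF + n_NO/√M_NO)
= (1.29/√20.01) / (1.29/√20.01 + 3.88/√30.01) = 0.2884/(0.2884 + 0.7083) = 0.289.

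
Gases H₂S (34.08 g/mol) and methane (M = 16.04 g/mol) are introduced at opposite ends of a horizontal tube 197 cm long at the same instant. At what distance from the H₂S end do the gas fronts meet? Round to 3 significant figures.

80.2 cm

Graham's law gives d_H₂S/d_CH₄ = rate_H₂S/rate_CH₄ = √(M_CH₄/M_H₂S) = √(16.04/34.08) = 0.6860.
With d_H₂S + d_CH₄ = 197 cm, d_CH₄ = 197/(1 + 0.6860) = 116.8 cm.
d_H₂S = 197 − 116.8 = 80.2 cm.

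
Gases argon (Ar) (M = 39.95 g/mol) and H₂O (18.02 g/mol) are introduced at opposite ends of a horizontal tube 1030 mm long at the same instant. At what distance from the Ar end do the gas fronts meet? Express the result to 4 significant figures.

413.8 mm

The fronts meet when d_Ar + d_H₂O = L with d_Ar/d_H₂O = √(M_H₂O/M_Ar) (Graham's law). Here √(M_H₂O/M_Ar) = √(18.02/39.95) = 0.6716.
With d_Ar + d_H₂O = 1030 mm, d_H₂O = 1030/(1 + 0.6716) = 616.2 mm.
d_Ar = 1030 − 616.2 = 413.8 mm.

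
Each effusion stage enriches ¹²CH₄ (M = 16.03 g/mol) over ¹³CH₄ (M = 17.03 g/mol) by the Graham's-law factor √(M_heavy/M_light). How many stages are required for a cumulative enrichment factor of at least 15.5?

91

With α = √(17.03/16.03) per stage, ln α = ½ ln(1.06238) = 0.03026.
Need α^N ≥ 15.5 ⇒ N ≥ ln(15.5) / ln α = 2.741 / 0.03026 = 90.58.
Rounding up, N = 91 stages.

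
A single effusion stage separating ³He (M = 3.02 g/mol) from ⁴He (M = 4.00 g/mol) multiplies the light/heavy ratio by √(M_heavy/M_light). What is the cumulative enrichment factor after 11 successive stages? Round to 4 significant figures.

4.691

After 11 stages the ratio has grown by (√(4.00/3.02))^11 = (4.00/3.02)^(11/2).
= 1.32450^(11/2) = 4.691.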